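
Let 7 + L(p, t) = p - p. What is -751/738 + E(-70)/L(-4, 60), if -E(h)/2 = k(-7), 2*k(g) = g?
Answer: -1489/738 ≈ -2.0176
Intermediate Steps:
k(g) = g/2
E(h) = 7 (E(h) = -(-7) = -2*(-7/2) = 7)
L(p, t) = -7 (L(p, t) = -7 + (p - p) = -7 + 0 = -7)
-751/738 + E(-70)/L(-4, 60) = -751/738 + 7/(-7) = -751*1/738 + 7*(-⅐) = -751/738 - 1 = -1489/738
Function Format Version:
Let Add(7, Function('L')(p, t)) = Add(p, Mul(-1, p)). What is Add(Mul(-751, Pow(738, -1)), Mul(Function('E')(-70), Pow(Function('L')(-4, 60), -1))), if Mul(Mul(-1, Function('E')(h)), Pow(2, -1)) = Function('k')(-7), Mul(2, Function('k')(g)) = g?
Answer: Rational(-1489, 738) ≈ -2.0176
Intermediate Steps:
Function('k')(g) = Mul(Rational(1, 2), g)
Function('E')(h) = 7 (Function('E')(h) = Mul(-2, Mul(Rational(1, 2), -7)) = Mul(-2, Rational(-7, 2)) = 7)
Function('L')(p, t) = -7 (Function('L')(p, t) = Add(-7, Add(p, Mul(-1, p))) = Add(-7, 0) = -7)
Add(Mul(-751, Pow(738, -1)), Mul(Function('E')(-70), Pow(Function('L')(-4, 60), -1))) = Add(Mul(-751, Pow(738, -1)), Mul(7, Pow(-7, -1))) = Add(Mul(-751, Rational(1, 738)), Mul(7, Rational(-1, 7))) = Add(Rational(-751, 738), -1) = Rational(-1489, 738)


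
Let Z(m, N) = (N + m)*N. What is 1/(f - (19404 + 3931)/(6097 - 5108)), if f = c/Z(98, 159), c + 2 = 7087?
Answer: -40413507/946531040 ≈ -0.042696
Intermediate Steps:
c = 7085 (c = -2 + 7087 = 7085)
Z(m, N) = N*(N + m)
f = 7085/40863 (f = 7085/((159*(159 + 98))) = 7085/((159*257)) = 7085/40863 ≈ 0.17338)
1/(f - (19404 + 3931)/(6097 - 5108)) = 1/(7085/40863 - (19404 + 3931)/(6097 - 5108)) = 1/(7085/40863 - 23335/989) = 1/(-946531040/40413507) = -40413507/946531040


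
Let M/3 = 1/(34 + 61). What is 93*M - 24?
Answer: -2001/95 ≈ -21.063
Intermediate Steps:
M = 3/95 (M = 3/(34 + 61) = 3/95 ≈ 0.031579)
93*M - 24 = 93*(3/95) - 24 = 279/95 - 24 = -2001/95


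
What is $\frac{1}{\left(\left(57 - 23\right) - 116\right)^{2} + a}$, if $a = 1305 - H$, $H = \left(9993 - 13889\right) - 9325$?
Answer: $\frac{1}{21250} \approx 4.7059 \cdot 10^{-5}$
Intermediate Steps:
$H = -13221$ ($H = -3896 - 9325 = -13221$)
$a = 14526$ ($a = 1305 - -13221 = 1305 + 13221 = 14526$)
$\frac{1}{\left(\left(57 - 23\right) - 116\right)^{2} + a} = \frac{1}{\left(\left(57 - 23\right) - 116\right)^{2} + 14526} = \frac{1}{\left(34 - 116\right)^{2} + 14526} = \frac{1}{\left(-82\right)^{2} + 14526} = \frac{1}{6724 + 14526} = \frac{1}{21250}$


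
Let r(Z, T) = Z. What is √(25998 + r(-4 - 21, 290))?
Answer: √25973 ≈ 161.16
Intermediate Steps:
√(25998 + r(-4 - 21, 290)) = √(25998 + (-4 - 21)) = √(25998 - 25) = √25973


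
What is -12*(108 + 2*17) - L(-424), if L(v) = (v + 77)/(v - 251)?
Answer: -1150547/675 ≈ -1704.5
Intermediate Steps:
L(v) = (77 + v)/(-251 + v)
-12*(108 + 2*17) - L(-424) = -12*(108 + 2*17) - (77 - 424)/(-251 - 424) = -12*(108 + 34) - (-347)/(-675) = -12*142 - (-1)*(-347)/675 = -1704 - 1*347/675 = -1704 - 347/675 = -1150547/675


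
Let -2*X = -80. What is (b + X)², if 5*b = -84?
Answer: 13456/25 ≈ 538.24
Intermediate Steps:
X = 40 (X = -½*(-80) = 40)
b = -84/5 (b = (⅕)*(-84) = -84/5 ≈ -16.800)
(b + X)² = (-84/5 + 40)² = (116/5)² = 13456/25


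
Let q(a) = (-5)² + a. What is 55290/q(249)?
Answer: 27645/137 ≈ 201.79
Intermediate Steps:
q(a) = 25 + a
55290/q(249) = 55290/(25 + 249) = 55290/274 = 55290*(1/274) = 27645/137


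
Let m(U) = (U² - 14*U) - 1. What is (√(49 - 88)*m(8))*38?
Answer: -1862*I*√39 ≈ -11628.0*I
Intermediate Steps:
m(U) = -1 + U² - 14*U
(√(49 - 88)*m(8))*38 = (√(49 - 88)*(-1 + 8² - 14*8))*38 = (√(-39)*(-1 + 64 - 112))*38 = ((I*√39)*(-49))*38 = -49*I*√39*38 = -1862*I*√39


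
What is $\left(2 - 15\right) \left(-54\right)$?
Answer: $702$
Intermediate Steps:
$\left(2 - 15\right) \left(-54\right) = \left(-13\right) \left(-54\right) = 702$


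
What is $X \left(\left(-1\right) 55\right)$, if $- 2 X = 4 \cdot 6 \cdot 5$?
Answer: $3300$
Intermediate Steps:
$X = -60$ ($X = - \frac{4 \cdot 6 \cdot 5}{2} = - \frac{24 \cdot 5}{2} = \left(- \frac{1}{2}\right) 120 = -60$)
$X \left(\left(-1\right) 55\right) = - 60 \left(\left(-1\right) 55\right) = \left(-60\right) \left(-55\right) = 3300$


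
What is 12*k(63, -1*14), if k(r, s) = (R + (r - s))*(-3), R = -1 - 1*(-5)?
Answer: -2916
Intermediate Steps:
R = 4 (R = -1 + 5 = 4)
k(r, s) = -12 - 3*r + 3*s (k(r, s) = (4 + (r - s))*(-3) = (4 + r - s)*(-3) = -12 - 3*r + 3*s)
12*k(63, -1*14) = 12*(-12 - 3*63 + 3*(-1*14)) = 12*(-12 - 189 + 3*(-14)) = 12*(-12 - 189 - 42) = 12*(-243) = -2916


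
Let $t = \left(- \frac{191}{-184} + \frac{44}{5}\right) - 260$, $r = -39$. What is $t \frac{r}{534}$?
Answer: $\frac{2991937}{163760} \approx 18.27$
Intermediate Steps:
$t = - \frac{230149}{920}$ ($t = \left(\left(-191\right) \left(- \frac{1}{184}\right) + 44 \cdot \frac{1}{5}\right) - 260 = \left(\frac{191}{184} + \frac{44}{5}\right) - 260 = \frac{9051}{920} - 260 = - \frac{230149}{920} \approx -250.16$)
$t \frac{r}{534} = - \frac{230149 \left(- \frac{39}{534}\right)}{920} = - \frac{230149 \left(\left(-39\right) \frac{1}{534}\right)}{920} = \left(- \frac{230149}{920}\right) \left(- \frac{13}{178}\right) = \frac{2991937}{163760}$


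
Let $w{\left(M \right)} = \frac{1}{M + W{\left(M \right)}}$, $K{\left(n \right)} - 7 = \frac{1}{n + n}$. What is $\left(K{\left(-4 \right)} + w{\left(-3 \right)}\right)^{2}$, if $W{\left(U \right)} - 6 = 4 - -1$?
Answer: $49$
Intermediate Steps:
$W{\left(U \right)} = 11$ ($W{\left(U \right)} = 6 + \left(4 - -1\right) = 6 + \left(4 + 1\right) = 6 + 5 = 11$)
$K{\left(n \right)} = 7 + \frac{1}{2 n}$ ($K{\left(n \right)} = 7 + \frac{1}{n + n} = 7 + \frac{1}{2 n}$)
$w{\left(M \right)} = \frac{1}{11 + M}$ ($w{\left(M \right)} = \frac{1}{M + 11} = \frac{1}{11 + M}$)
$\left(K{\left(-4 \right)} + w{\left(-3 \right)}\right)^{2} = \left(\left(7 + \frac{1}{2 \left(-4\right)}\right) + \frac{1}{11 - 3}\right)^{2} = \left(\left(7 + \frac{1}{2} \left(- \frac{1}{4}\right)\right) + \frac{1}{8}\right)^{2} = \left(\left(7 - \frac{1}{8}\right) + \frac{1}{8}\right)^{2} = \left(\frac{55}{8} + \frac{1}{8}\right)^{2} = 7^{2} = 49$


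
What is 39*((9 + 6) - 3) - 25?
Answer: 443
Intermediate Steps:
39*((9 + 6) - 3) - 25 = 39*(15 - 3) - 25 = 39*12 - 25 = 468 - 25 = 443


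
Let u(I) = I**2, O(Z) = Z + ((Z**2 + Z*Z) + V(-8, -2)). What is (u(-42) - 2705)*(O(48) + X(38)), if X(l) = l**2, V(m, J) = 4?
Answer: -5743864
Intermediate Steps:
O(Z) = 4 + Z + 2*Z**2 (O(Z) = Z + ((Z**2 + Z*Z) + 4) = Z + ((Z**2 + Z**2) + 4) = Z + (2*Z**2 + 4) = Z + (4 + 2*Z**2) = 4 + Z + 2*Z**2)
(u(-42) - 2705)*(O(48) + X(38)) = ((-42)**2 - 2705)*((4 + 48 + 2*48**2) + 38**2) = (1764 - 2705)*((4 + 48 + 2*2304) + 1444) = -941*((4 + 48 + 4608) + 1444) = -941*(4660 + 1444) = -941*6104 = -5743864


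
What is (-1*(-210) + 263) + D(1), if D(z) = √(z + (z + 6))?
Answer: 473 + 2*√2 ≈ 475.83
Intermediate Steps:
D(z) = √(6 + 2*z) (D(z) = √(z + (6 + z)) = √(6 + 2*z))
(-1*(-210) + 263) + D(1) = (-1*(-210) + 263) + √(6 + 2*1) = (210 + 263) + √(6 + 2) = 473 + √8 = 473 + 2*√2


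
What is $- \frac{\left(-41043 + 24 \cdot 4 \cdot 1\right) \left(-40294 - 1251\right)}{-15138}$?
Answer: $\frac{567047705}{5046} \approx 1.1238 \cdot 10^{5}$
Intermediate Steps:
$- \frac{\left(-41043 + 24 \cdot 4 \cdot 1\right) \left(-40294 - 1251\right)}{-15138} = - \frac{\left(-41043 + 96 \cdot 1\right) \left(-41545\right) \left(-1\right)}{15138} = - \frac{\left(-41043 + 96\right) \left(-41545\right) \left(-1\right)}{15138} = - \frac{\left(-40947\right) \left(-41545\right) \left(-1\right)}{15138} = - \frac{1701143115 \left(-1\right)}{15138} = \left(-1\right) \left(- \frac{567047705}{5046}\right) = \frac{567047705}{5046}$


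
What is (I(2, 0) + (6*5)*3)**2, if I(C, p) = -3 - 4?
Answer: 6889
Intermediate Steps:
I(C, p) = -7
(I(2, 0) + (6*5)*3)**2 = (-7 + (6*5)*3)**2 = (-7 + 30*3)**2 = (-7 + 90)**2 = 83**2 = 6889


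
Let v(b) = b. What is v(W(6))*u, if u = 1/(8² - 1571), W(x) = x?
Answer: -6/1507 ≈ -0.0039814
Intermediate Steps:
u = -1/1507 (u = 1/(64 - 1571) = 1/(-1507) = -1/1507 ≈ -0.00066357)
v(W(6))*u = 6*(-1/1507) = -6/1507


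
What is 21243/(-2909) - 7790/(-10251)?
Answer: -195100883/29820159 ≈ -6.5426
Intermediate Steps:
21243/(-2909) - 7790/(-10251) = 21243*(-1/2909) - 7790*(-1/10251) = -21243/2909 + 7790/10251 = -195100883/29820159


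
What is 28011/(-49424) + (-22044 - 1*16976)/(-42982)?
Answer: 362277839/1062171184 ≈ 0.34107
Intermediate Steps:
28011/(-49424) + (-22044 - 1*16976)/(-42982) = 28011*(-1/49424) + (-22044 - 16976)*(-1/42982) = -28011/49424 - 39020*(-1/42982) = -28011/49424 + 19510/21491 = 362277839/1062171184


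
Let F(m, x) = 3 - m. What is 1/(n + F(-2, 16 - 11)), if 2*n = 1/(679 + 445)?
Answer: 2248/11241 ≈ 0.19998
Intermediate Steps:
n = 1/2248 (n = 1/(2*(679 + 445)) = (1/2)/1124 = (1/2)*(1/1124) = 1/2248 ≈ 0.00044484)
1/(n + F(-2, 16 - 11)) = 1/(1/2248 + (3 - 1*(-2))) = 1/(1/2248 + (3 + 2)) = 1/(1/2248 + 5) = 1/(11241/2248) = 2248/11241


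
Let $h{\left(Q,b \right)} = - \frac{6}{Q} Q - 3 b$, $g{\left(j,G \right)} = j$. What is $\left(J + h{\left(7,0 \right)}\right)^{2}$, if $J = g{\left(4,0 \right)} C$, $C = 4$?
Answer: $100$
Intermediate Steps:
$h{\left(Q,b \right)} = -6 - 3 b$
$J = 16$ ($J = 4 \cdot 4 = 16$)
$\left(J + h{\left(7,0 \right)}\right)^{2} = \left(16 - 6\right)^{2} = 10^{2} = 100$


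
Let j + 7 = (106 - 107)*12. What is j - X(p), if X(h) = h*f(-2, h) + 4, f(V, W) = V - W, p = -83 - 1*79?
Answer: 25897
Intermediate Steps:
p = -162 (p = -83 - 79 = -162)
j = -19 (j = -7 + (106 - 107)*12 = -7 - 1*12 = -7 - 12 = -19)
X(h) = 4 + h*(-2 - h) (X(h) = h*(-2 - h) + 4 = 4 + h*(-2 - h))
j - X(p) = -19 - (4 - 1*(-162)*(2 - 162)) = -19 - (4 - 1*(-162)*(-160)) = -19 - (4 - 25920) = -19 - 1*(-25916) = -19 + 25916 = 25897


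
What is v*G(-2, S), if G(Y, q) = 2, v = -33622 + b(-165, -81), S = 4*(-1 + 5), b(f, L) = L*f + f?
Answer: -40844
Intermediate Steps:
b(f, L) = f + L*f
S = 16 (S = 4*4 = 16)
v = -20422 (v = -33622 - 165*(1 - 81) = -33622 - 165*(-80) = -33622 + 13200 = -20422)
v*G(-2, S) = -20422*2 = -40844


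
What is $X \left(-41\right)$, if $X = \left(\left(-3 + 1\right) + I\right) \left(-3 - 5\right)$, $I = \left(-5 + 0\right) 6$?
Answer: $-10496$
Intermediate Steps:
$I = -30$ ($I = \left(-5\right) 6 = -30$)
$X = 256$ ($X = \left(\left(-3 + 1\right) - 30\right) \left(-3 - 5\right) = \left(-2 - 30\right) \left(-3 - 5\right) = \left(-32\right) \left(-8\right) = 256$)
$X \left(-41\right) = 256 \left(-41\right) = -10496$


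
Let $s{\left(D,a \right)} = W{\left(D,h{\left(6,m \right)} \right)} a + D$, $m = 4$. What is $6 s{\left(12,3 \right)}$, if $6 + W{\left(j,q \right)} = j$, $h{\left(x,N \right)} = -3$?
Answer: $180$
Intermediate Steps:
$W{\left(j,q \right)} = -6 + j$
$s{\left(D,a \right)} = D + a \left(-6 + D\right)$ ($s{\left(D,a \right)} = \left(-6 + D\right) a + D = a \left(-6 + D\right) + D = D + a \left(-6 + D\right)$)
$6 s{\left(12,3 \right)} = 6 \left(12 + 3 \left(-6 + 12\right)\right) = 6 \left(12 + 3 \cdot 6\right) = 6 \left(12 + 18\right) = 6 \cdot 30 = 180$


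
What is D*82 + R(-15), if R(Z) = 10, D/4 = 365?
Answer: 119730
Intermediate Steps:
D = 1460 (D = 4*365 = 1460)
D*82 + R(-15) = 1460*82 + 10 = 119720 + 10 = 119730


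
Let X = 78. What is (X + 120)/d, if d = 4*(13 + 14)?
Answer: 11/6 ≈ 1.8333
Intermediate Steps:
d = 108 (d = 4*27 = 108)
(X + 120)/d = (78 + 120)/108 = 198*(1/108) = 11/6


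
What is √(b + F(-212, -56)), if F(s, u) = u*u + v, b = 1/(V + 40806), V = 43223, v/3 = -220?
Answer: √17482721238345/84029 ≈ 49.759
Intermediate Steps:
v = -660 (v = 3*(-220) = -660)
b = 1/84029 (b = 1/(43223 + 40806) = 1/84029 ≈ 1.1901e-5)
F(s, u) = -660 + u² (F(s, u) = u*u - 660 = u² - 660 = -660 + u²)
√(b + F(-212, -56)) = √(1/84029 + (-660 + (-56)²)) = √(1/84029 + (-660 + 3136)) = √(1/84029 + 2476) = √(208055805/84029) = √17482721238345/84029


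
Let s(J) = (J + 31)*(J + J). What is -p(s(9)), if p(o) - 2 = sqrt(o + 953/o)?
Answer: -2 - sqrt(2596765)/60 ≈ -28.857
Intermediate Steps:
s(J) = 2*J*(31 + J) (s(J) = (31 + J)*(2*J) = 2*J*(31 + J))
p(o) = 2 + sqrt(o + 953/o)
-p(s(9)) = -(2 + sqrt(2*9*(31 + 9) + 953/((2*9*(31 + 9))))) = -(2 + sqrt(2*9*40 + 953/((2*9*40)))) = -(2 + sqrt(720 + 953/720)) = -(2 + sqrt(519353/720)) = -(2 + sqrt(2596765)/60) = -2 - sqrt(2596765)/60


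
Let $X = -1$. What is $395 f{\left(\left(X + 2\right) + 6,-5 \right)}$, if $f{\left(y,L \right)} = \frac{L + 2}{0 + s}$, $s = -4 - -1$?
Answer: $395$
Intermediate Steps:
$s = -3$ ($s = -4 + 1 = -3$)
$f{\left(y,L \right)} = - \frac{2}{3} - \frac{L}{3}$ ($f{\left(y,L \right)} = \frac{L + 2}{0 - 3} = \frac{2 + L}{-3} = \left(2 + L\right) \left(- \frac{1}{3}\right) = - \frac{2}{3} - \frac{L}{3}$)
$395 f{\left(\left(X + 2\right) + 6,-5 \right)} = 395 \left(- \frac{2}{3} - - \frac{5}{3}\right) = 395 \left(- \frac{2}{3} + \frac{5}{3}\right) = 395 \cdot 1 = 395$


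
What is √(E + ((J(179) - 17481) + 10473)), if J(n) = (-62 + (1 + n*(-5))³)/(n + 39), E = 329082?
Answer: 11*I*√290203453/109 ≈ 1719.2*I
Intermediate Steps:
J(n) = (-62 + (1 - 5*n)³)/(39 + n)
√(E + ((J(179) - 17481) + 10473)) = √(329082 + (((-62 - (-1 + 5*179)³)/(39 + 179) - 17481) + 10473)) = √(329082 + (((-62 - (-1 + 895)³)/218 - 17481) + 10473)) = √(329082 + (((-62 - 1*894³)/218 - 17481) + 10473)) = √(329082 + (((-62 - 1*714516984)/218 - 17481) + 10473)) = √(329082 + (((-62 - 714516984)/218 - 17481) + 10473)) = √(329082 + (((1/218)*(-714517046) - 17481) + 10473)) = √(329082 + ((-357258523/109 - 17481) + 10473)) = √(329082 + (-359163952/109 + 10473)) = √(329082 - 358022395/109) = √(-322152457/109) = 11*I*√290203453/109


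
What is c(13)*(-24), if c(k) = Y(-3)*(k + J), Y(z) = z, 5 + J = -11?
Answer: -216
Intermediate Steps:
J = -16 (J = -5 - 11 = -16)
c(k) = 48 - 3*k (c(k) = -3*(k - 16) = -3*(-16 + k) = 48 - 3*k)
c(13)*(-24) = (48 - 3*13)*(-24) = (48 - 39)*(-24) = 9*(-24) = -216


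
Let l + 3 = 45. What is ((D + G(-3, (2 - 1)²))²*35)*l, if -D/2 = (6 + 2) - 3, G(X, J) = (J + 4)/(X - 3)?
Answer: 1035125/6 ≈ 1.7252e+5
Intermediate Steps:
l = 42 (l = -3 + 45 = 42)
G(X, J) = (4 + J)/(-3 + X)
D = -10 (D = -2*((6 + 2) - 3) = -2*(8 - 3) = -2*5 = -10)
((D + G(-3, (2 - 1)²))²*35)*l = ((-10 + (4 + (2 - 1)²)/(-3 - 3))²*35)*42 = ((-10 + (4 + 1²)/(-6))²*35)*42 = ((-10 - (4 + 1)/6)²*35)*42 = ((-10 - ⅙*5)²*35)*42 = ((-10 - ⅚)²*35)*42 = ((-65/6)²*35)*42 = ((4225/36)*35)*42 = (147875/36)*42 = 1035125/6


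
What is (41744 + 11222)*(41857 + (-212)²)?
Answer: 4597501766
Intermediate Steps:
(41744 + 11222)*(41857 + (-212)²) = 52966*(41857 + 44944) = 52966*86801 = 4597501766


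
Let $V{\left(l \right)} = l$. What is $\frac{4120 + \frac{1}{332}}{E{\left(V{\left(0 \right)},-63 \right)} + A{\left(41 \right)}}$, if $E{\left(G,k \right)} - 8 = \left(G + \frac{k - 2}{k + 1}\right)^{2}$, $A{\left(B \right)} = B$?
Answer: $\frac{1314495201}{15984223} \approx 82.237$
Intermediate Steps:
$E{\left(G,k \right)} = 8 + \left(G + \frac{-2 + k}{1 + k}\right)^{2}$ ($E{\left(G,k \right)} = 8 + \left(G + \frac{k - 2}{k + 1}\right)^{2} = 8 + \left(G + \frac{-2 + k}{1 + k}\right)^{2}$)
$\frac{4120 + \frac{1}{332}}{E{\left(V{\left(0 \right)},-63 \right)} + A{\left(41 \right)}} = \frac{4120 + \frac{1}{332}}{\left(8 + \frac{\left(-2 + 0 - 63 + 0 \left(-63\right)\right)^{2}}{\left(1 - 63\right)^{2}}\right) + 41} = \frac{4120 + \frac{1}{332}}{\left(8 + \frac{\left(-2 + 0 - 63 + 0\right)^{2}}{3844}\right) + 41} = \frac{1367841}{332 \left(\left(8 + \frac{\left(-65\right)^{2}}{3844}\right) + 41\right)} = \frac{1367841}{332 \left(\left(8 + \frac{1}{3844} \cdot 4225\right) + 41\right)} = \frac{1367841}{332 \left(\left(8 + \frac{4225}{3844}\right) + 41\right)} = \frac{1367841}{332 \left(\frac{34977}{3844} + 41\right)} = \frac{1367841}{332 \cdot \frac{192581}{3844}} = \frac{1367841}{332} \cdot \frac{3844}{192581} = \frac{1314495201}{15984223}$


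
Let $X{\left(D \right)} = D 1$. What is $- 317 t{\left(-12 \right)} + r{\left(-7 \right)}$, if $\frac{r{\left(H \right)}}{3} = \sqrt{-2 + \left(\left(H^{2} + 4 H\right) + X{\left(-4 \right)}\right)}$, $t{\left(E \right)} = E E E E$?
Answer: $-6573312 + 3 \sqrt{15} \approx -6.5733 \cdot 10^{6}$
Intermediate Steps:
$X{\left(D \right)} = D$
$t{\left(E \right)} = E^{4}$ ($t{\left(E \right)} = E^{2} E^{2} = E^{4}$)
$r{\left(H \right)} = 3 \sqrt{-6 + H^{2} + 4 H}$ ($r{\left(H \right)} = 3 \sqrt{-2 - \left(4 - H^{2} - 4 H\right)} = 3 \sqrt{-2 + \left(-4 + H^{2} + 4 H\right)} = 3 \sqrt{-6 + H^{2} + 4 H}$)
$- 317 t{\left(-12 \right)} + r{\left(-7 \right)} = - 317 \left(-12\right)^{4} + 3 \sqrt{-6 + \left(-7\right)^{2} + 4 \left(-7\right)} = \left(-317\right) 20736 + 3 \sqrt{-6 + 49 - 28} = -6573312 + 3 \sqrt{15}$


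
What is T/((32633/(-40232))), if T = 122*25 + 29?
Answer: -123874328/32633 ≈ -3796.0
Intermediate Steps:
T = 3079 (T = 3050 + 29 = 3079)
T/((32633/(-40232))) = 3079/((32633/(-40232))) = 3079/((32633*(-1/40232))) = 3079/(-32633/40232) = 3079*(-40232/32633) = -123874328/32633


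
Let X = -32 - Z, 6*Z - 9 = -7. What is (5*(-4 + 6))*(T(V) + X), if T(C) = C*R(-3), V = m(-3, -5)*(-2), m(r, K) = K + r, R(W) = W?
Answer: -2410/3 ≈ -803.33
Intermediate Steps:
V = 16 (V = (-5 - 3)*(-2) = -8*(-2) = 16)
T(C) = -3*C (T(C) = C*(-3) = -3*C)
Z = ⅓ (Z = 3/2 + (⅙)*(-7) = 3/2 - 7/6 = ⅓ ≈ 0.33333)
X = -97/3 (X = -32 - 1*⅓ = -32 - ⅓ = -97/3 ≈ -32.333)
(5*(-4 + 6))*(T(V) + X) = (5*(-4 + 6))*(-3*16 - 97/3) = (5*2)*(-48 - 97/3) = 10*(-241/3) = -2410/3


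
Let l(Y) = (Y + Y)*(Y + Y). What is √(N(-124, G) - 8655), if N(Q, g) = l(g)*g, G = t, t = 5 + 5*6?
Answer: √162845 ≈ 403.54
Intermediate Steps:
t = 35 (t = 5 + 30 = 35)
G = 35
l(Y) = 4*Y² (l(Y) = (2*Y)*(2*Y) = 4*Y²)
N(Q, g) = 4*g³ (N(Q, g) = (4*g²)*g = 4*g³)
√(N(-124, G) - 8655) = √(4*35³ - 8655) = √(4*42875 - 8655) = √(171500 - 8655) = √162845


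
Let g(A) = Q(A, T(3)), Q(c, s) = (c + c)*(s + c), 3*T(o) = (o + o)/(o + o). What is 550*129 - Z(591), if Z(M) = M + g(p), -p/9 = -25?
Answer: -31041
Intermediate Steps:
T(o) = 1/3 (T(o) = ((o + o)/(o + o))/3 = ((2*o)/((2*o)))/3 = ((2*o)*(1/(2*o)))/3 = (1/3)*1 = 1/3)
p = 225 (p = -9*(-25) = 225)
Q(c, s) = 2*c*(c + s) (Q(c, s) = (2*c)*(c + s) = 2*c*(c + s))
g(A) = 2*A*(1/3 + A) (g(A) = 2*A*(A + 1/3) = 2*A*(1/3 + A))
Z(M) = 101400 + M (Z(M) = M + (2/3)*225*(1 + 3*225) = M + (2/3)*225*(1 + 675) = M + (2/3)*225*676 = M + 101400 = 101400 + M)
550*129 - Z(591) = 550*129 - (101400 + 591) = 70950 - 1*101991 = 70950 - 101991 = -31041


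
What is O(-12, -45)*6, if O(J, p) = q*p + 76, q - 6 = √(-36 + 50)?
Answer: -1164 - 270*√14 ≈ -2174.2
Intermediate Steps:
q = 6 + √14 (q = 6 + √(-36 + 50) = 6 + √14 ≈ 9.7417)
O(J, p) = 76 + p*(6 + √14) (O(J, p) = (6 + √14)*p + 76 = p*(6 + √14) + 76 = 76 + p*(6 + √14))
O(-12, -45)*6 = (76 - 45*(6 + √14))*6 = (76 + (-270 - 45*√14))*6 = (-194 - 45*√14)*6 = -1164 - 270*√14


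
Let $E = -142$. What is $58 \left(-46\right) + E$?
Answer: $-2810$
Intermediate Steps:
$58 \left(-46\right) + E = 58 \left(-46\right) - 142 = -2668 - 142 = -2810$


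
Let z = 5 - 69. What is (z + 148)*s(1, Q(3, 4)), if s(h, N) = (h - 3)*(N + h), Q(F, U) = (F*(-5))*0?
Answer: -168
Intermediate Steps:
z = -64
Q(F, U) = 0 (Q(F, U) = -5*F*0 = 0)
s(h, N) = (-3 + h)*(N + h)
(z + 148)*s(1, Q(3, 4)) = (-64 + 148)*(1² - 3*0 - 3*1 + 0*1) = 84*(1 + 0 - 3 + 0) = 84*(-2) = -168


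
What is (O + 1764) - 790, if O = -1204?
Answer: -230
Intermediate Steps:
(O + 1764) - 790 = (-1204 + 1764) - 790 = 560 - 790 = -230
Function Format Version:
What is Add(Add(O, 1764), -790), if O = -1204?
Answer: -230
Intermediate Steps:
Add(Add(O, 1764), -790) = Add(Add(-1204, 1764), -790) = Add(560, -790) = -230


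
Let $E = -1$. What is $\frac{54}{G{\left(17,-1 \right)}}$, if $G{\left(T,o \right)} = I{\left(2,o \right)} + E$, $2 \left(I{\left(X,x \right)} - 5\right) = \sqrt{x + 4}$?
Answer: $\frac{864}{61} - \frac{108 \sqrt{3}}{61} \approx 11.097$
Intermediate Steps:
$I{\left(X,x \right)} = 5 + \frac{\sqrt{4 + x}}{2}$ ($I{\left(X,x \right)} = 5 + \frac{\sqrt{x + 4}}{2} = 5 + \frac{\sqrt{4 + x}}{2}$)
$G{\left(T,o \right)} = 4 + \frac{\sqrt{4 + o}}{2}$ ($G{\left(T,o \right)} = \left(5 + \frac{\sqrt{4 + o}}{2}\right) - 1 = 4 + \frac{\sqrt{4 + o}}{2}$)
$\frac{54}{G{\left(17,-1 \right)}} = \frac{54}{4 + \frac{\sqrt{4 - 1}}{2}} = \frac{54}{4 + \frac{\sqrt{3}}{2}}$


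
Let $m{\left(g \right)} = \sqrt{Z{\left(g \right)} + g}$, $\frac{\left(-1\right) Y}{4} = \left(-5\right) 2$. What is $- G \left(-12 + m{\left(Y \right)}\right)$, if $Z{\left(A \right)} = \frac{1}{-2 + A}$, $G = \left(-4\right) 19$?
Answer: $-912 + 78 \sqrt{38} \approx -431.18$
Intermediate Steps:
$G = -76$
$Y = 40$ ($Y = - 4 \left(\left(-5\right) 2\right) = \left(-4\right) \left(-10\right) = 40$)
$m{\left(g \right)} = \sqrt{g + \frac{1}{-2 + g}}$ ($m{\left(g \right)} = \sqrt{\frac{1}{-2 + g} + g} = \sqrt{g + \frac{1}{-2 + g}}$)
$- G \left(-12 + m{\left(Y \right)}\right) = - \left(-76\right) \left(-12 + \sqrt{\frac{1 + 40 \left(-2 + 40\right)}{-2 + 40}}\right) = - \left(-76\right) \left(-12 + \sqrt{\frac{1 + 40 \cdot 38}{38}}\right) = - \left(-76\right) \left(-12 + \sqrt{\frac{1 + 1520}{38}}\right) = - \left(-76\right) \left(-12 + \sqrt{\frac{1}{38} \cdot 1521}\right) = - \left(-76\right) \left(-12 + \sqrt{\frac{1521}{38}}\right) = - \left(-76\right) \left(-12 + \frac{39 \sqrt{38}}{38}\right) = - (912 - 78 \sqrt{38}) = -912 + 78 \sqrt{38}$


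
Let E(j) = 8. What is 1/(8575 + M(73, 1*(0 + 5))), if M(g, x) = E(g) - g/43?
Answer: 43/368996 ≈ 0.00011653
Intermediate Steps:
M(g, x) = 8 - g/43
1/(8575 + M(73, 1*(0 + 5))) = 1/(8575 + (8 - 1/43*73)) = 1/(8575 + (8 - 73/43)) = 1/(8575 + 271/43) = 1/(368996/43) = 43/368996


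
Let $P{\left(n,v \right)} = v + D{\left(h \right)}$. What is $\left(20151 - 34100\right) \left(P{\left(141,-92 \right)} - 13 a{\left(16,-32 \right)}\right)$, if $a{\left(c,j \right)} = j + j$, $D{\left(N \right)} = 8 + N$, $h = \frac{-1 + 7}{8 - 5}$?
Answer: $-10461750$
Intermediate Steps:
$h = 2$ ($h = \frac{6}{3} = 6 \cdot \frac{1}{3} = 2$)
$P{\left(n,v \right)} = 10 + v$ ($P{\left(n,v \right)} = v + \left(8 + 2\right) = v + 10 = 10 + v$)
$a{\left(c,j \right)} = 2 j$
$\left(20151 - 34100\right) \left(P{\left(141,-92 \right)} - 13 a{\left(16,-32 \right)}\right) = \left(20151 - 34100\right) \left(\left(10 - 92\right) - 13 \cdot 2 \left(-32\right)\right) = - 13949 \left(-82 - -832\right) = - 13949 \left(-82 + 832\right) = \left(-13949\right) 750 = -10461750$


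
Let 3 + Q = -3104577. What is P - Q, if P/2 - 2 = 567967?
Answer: 4240518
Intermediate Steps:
Q = -3104580 (Q = -3 - 3104577 = -3104580)
P = 1135938 (P = 4 + 2*567967 = 4 + 1135934 = 1135938)
P - Q = 1135938 - 1*(-3104580) = 1135938 + 3104580 = 4240518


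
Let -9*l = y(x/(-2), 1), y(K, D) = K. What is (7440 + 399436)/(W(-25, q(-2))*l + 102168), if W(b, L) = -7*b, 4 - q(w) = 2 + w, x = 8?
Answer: 915471/230053 ≈ 3.9794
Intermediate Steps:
l = 4/9 (l = -8/(9*(-2)) = -8*(-1)/(9*2) = -⅑*(-4) = 4/9 ≈ 0.44444)
q(w) = 2 - w (q(w) = 4 - (2 + w) = 4 + (-2 - w) = 2 - w)
(7440 + 399436)/(W(-25, q(-2))*l + 102168) = (7440 + 399436)/(-7*(-25)*(4/9) + 102168) = 406876/(175*(4/9) + 102168) = 406876/(700/9 + 102168) = 406876/(920212/9) = 406876*(9/920212) = 915471/230053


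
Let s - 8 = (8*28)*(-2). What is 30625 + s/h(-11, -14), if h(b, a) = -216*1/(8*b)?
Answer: 822035/27 ≈ 30446.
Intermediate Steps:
s = -440 (s = 8 + (8*28)*(-2) = 8 + 224*(-2) = 8 - 448 = -440)
h(b, a) = -27/b
30625 + s/h(-11, -14) = 30625 - 440/((-27/(-11))) = 30625 - 440/((-27*(-1/11))) = 30625 - 440/27/11 = 30625 - 440*11/27 = 30625 - 4840/27 = 822035/27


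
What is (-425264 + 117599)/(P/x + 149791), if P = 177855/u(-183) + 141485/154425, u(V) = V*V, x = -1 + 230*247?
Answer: -2008641882061138725/977935339983407327 ≈ -2.0540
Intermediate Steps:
x = 56809 (x = -1 + 56810 = 56809)
u(V) = V**2
P = 715632212/114923085 (P = 177855/((-183)**2) + 141485/154425 = 177855/33489 + 141485*(1/154425) = 177855*(1/33489) + 28297/30885 = 59285/11163 + 28297/30885 = 715632212/114923085 ≈ 6.2271)
(-425264 + 117599)/(P/x + 149791) = (-425264 + 117599)/((715632212/114923085)/56809 + 149791) = -307665/((715632212/114923085)*(1/56809) + 149791) = -307665/(715632212/6528665535765 + 149791) = -307665/977935339983407327/6528665535765 = -307665*6528665535765/977935339983407327 = -2008641882061138725/977935339983407327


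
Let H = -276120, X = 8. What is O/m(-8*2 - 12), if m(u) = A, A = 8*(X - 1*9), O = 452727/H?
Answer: 50303/245440 ≈ 0.20495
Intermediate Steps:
O = -50303/30680 (O = 452727/(-276120) = 452727*(-1/276120) = -50303/30680 ≈ -1.6396)
A = -8 (A = 8*(8 - 1*9) = 8*(8 - 9) = 8*(-1) = -8)
m(u) = -8
O/m(-8*2 - 12) = -50303/30680/(-8) = -50303/30680*(-1/8) = 50303/245440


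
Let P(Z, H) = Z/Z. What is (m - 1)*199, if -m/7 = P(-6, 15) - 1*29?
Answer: 38805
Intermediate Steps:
P(Z, H) = 1
m = 196 (m = -7*(1 - 1*29) = -7*(1 - 29) = -7*(-28) = 196)
(m - 1)*199 = (196 - 1)*199 = 195*199 = 38805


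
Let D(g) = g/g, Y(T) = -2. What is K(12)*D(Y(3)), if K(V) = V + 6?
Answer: 18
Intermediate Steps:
K(V) = 6 + V
D(g) = 1
K(12)*D(Y(3)) = (6 + 12)*1 = 18*1 = 18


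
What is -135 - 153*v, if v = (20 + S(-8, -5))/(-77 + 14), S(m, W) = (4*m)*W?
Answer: 2115/7 ≈ 302.14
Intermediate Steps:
S(m, W) = 4*W*m
v = -20/7 (v = (20 + 4*(-5)*(-8))/(-77 + 14) = (20 + 160)/(-63) = 180*(-1/63) = -20/7 ≈ -2.8571)
-135 - 153*v = -135 - 153*(-20/7) = -135 + 3060/7 = 2115/7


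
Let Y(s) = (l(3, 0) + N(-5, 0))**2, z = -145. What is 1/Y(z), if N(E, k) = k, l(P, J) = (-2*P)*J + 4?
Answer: 1/16 ≈ 0.062500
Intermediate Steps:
l(P, J) = 4 - 2*J*P (l(P, J) = -2*J*P + 4 = 4 - 2*J*P)
Y(s) = 16 (Y(s) = ((4 - 2*0*3) + 0)**2 = ((4 + 0) + 0)**2 = (4 + 0)**2 = 4**2 = 16)
1/Y(z) = 1/16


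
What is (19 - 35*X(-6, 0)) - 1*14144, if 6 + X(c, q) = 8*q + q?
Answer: -13915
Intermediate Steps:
X(c, q) = -6 + 9*q (X(c, q) = -6 + (8*q + q) = -6 + 9*q)
(19 - 35*X(-6, 0)) - 1*14144 = (19 - 35*(-6 + 9*0)) - 1*14144 = (19 - 35*(-6 + 0)) - 14144 = (19 - 35*(-6)) - 14144 = (19 + 210) - 14144 = 229 - 14144 = -13915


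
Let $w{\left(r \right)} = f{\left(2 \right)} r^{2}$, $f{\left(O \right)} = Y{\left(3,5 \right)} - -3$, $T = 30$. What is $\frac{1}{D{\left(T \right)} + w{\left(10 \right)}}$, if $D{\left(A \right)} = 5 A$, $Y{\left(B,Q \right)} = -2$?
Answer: $\frac{1}{250} \approx 0.004$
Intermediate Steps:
$f{\left(O \right)} = 1$ ($f{\left(O \right)} = -2 - -3 = -2 + 3 = 1$)
$w{\left(r \right)} = r^{2}$ ($w{\left(r \right)} = 1 r^{2} = r^{2}$)
$\frac{1}{D{\left(T \right)} + w{\left(10 \right)}} = \frac{1}{5 \cdot 30 + 10^{2}} = \frac{1}{150 + 100} = \frac{1}{250}$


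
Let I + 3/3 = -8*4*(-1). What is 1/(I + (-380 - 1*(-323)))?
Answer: -1/26 ≈ -0.038462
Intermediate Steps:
I = 31 (I = -1 - 8*4*(-1) = -1 - 32*(-1) = -1 + 32 = 31)
1/(I + (-380 - 1*(-323))) = 1/(31 + (-380 - 1*(-323))) = 1/(31 + (-380 + 323)) = 1/(31 - 57) = 1/(-26) = -1/26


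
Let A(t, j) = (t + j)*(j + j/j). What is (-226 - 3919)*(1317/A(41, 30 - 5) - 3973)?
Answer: 9417924965/572 ≈ 1.6465e+7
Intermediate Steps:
A(t, j) = (1 + j)*(j + t) (A(t, j) = (j + t)*(j + 1) = (j + t)*(1 + j) = (1 + j)*(j + t))
(-226 - 3919)*(1317/A(41, 30 - 5) - 3973) = (-226 - 3919)*(1317/((30 - 5) + 41 + (30 - 5)**2 + (30 - 5)*41) - 3973) = -4145*(1317/(25 + 41 + 25**2 + 25*41) - 3973) = -4145*(1317/(25 + 41 + 625 + 1025) - 3973) = -4145*(1317/1716 - 3973) = -4145*(1317*(1/1716) - 3973) = -4145*(439/572 - 3973) = -4145*(-2272117/572) = 9417924965/572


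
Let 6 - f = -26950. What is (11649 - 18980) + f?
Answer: 19625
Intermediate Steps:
f = 26956 (f = 6 - 1*(-26950) = 6 + 26950 = 26956)
(11649 - 18980) + f = (11649 - 18980) + 26956 = -7331 + 26956 = 19625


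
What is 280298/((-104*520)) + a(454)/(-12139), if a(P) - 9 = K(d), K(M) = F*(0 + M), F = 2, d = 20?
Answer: -1702593671/328238560 ≈ -5.1871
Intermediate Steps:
K(M) = 2*M (K(M) = 2*(0 + M) = 2*M)
a(P) = 49 (a(P) = 9 + 2*20 = 9 + 40 = 49)
280298/((-104*520)) + a(454)/(-12139) = 280298/((-104*520)) + 49/(-12139) = 280298/(-54080) + 49*(-1/12139) = 280298*(-1/54080) - 49/12139 = -140149/27040 - 49/12139 = -1702593671/328238560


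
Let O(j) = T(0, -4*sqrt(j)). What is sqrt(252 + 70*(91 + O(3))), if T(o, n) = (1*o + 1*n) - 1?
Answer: 2*sqrt(1638 - 70*sqrt(3)) ≈ 77.891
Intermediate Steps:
T(o, n) = -1 + n + o (T(o, n) = (o + n) - 1 = (n + o) - 1 = -1 + n + o)
O(j) = -1 - 4*sqrt(j) (O(j) = -1 - 4*sqrt(j) + 0 = -1 - 4*sqrt(j))
sqrt(252 + 70*(91 + O(3))) = sqrt(252 + 70*(91 + (-1 - 4*sqrt(3)))) = sqrt(252 + 70*(90 - 4*sqrt(3))) = sqrt(252 + (6300 - 280*sqrt(3))) = sqrt(6552 - 280*sqrt(3))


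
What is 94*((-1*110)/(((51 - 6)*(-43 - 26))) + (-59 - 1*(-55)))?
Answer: -231428/621 ≈ -372.67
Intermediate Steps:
94*((-1*110)/(((51 - 6)*(-43 - 26))) + (-59 - 1*(-55))) = 94*(-110/(45*(-69)) + (-59 + 55)) = 94*(-110/(-3105) - 4) = 94*(-110*(-1/3105) - 4) = 94*(22/621 - 4) = 94*(-2462/621) = -231428/621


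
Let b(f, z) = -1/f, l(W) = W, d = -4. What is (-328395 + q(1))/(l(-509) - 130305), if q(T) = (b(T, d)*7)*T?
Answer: 164201/65407 ≈ 2.5104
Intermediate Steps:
q(T) = -7 (q(T) = (-1/T*7)*T = (-7/T)*T = -7)
(-328395 + q(1))/(l(-509) - 130305) = (-328395 - 7)/(-509 - 130305) = -328402/(-130814) = -328402*(-1/130814) = 164201/65407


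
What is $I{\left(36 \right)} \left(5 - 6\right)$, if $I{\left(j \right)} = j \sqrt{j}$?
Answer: $-216$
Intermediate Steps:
$I{\left(j \right)} = j^{\frac{3}{2}}$
$I{\left(36 \right)} \left(5 - 6\right) = 36^{\frac{3}{2}} \left(5 - 6\right) = 216 \left(5 - 6\right) = 216 \left(-1\right) = -216$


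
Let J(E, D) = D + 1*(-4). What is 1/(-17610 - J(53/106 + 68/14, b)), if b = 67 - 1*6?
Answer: -1/17667 ≈ -5.6603e-5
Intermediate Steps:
b = 61 (b = 67 - 6 = 61)
J(E, D) = -4 + D (J(E, D) = D - 4 = -4 + D)
1/(-17610 - J(53/106 + 68/14, b)) = 1/(-17610 - (-4 + 61)) = 1/(-17610 - 1*57) = 1/(-17610 - 57) = 1/(-17667) = -1/17667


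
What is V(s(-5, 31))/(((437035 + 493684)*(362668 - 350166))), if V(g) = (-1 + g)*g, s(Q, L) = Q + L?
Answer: 325/5817924469 ≈ 5.5862e-8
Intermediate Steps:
s(Q, L) = L + Q
V(g) = g*(-1 + g)
V(s(-5, 31))/(((437035 + 493684)*(362668 - 350166))) = ((31 - 5)*(-1 + (31 - 5)))/(((437035 + 493684)*(362668 - 350166))) = (26*(-1 + 26))/((930719*12502)) = (26*25)/11635848938 = 650*(1/11635848938) = 325/5817924469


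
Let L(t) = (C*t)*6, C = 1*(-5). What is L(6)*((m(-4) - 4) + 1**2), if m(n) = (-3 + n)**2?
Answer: -8280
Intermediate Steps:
C = -5
L(t) = -30*t (L(t) = -5*t*6 = -30*t)
L(6)*((m(-4) - 4) + 1**2) = (-30*6)*(((-3 - 4)**2 - 4) + 1**2) = -180*(((-7)**2 - 4) + 1) = -180*((49 - 4) + 1) = -180*(45 + 1) = -180*46 = -8280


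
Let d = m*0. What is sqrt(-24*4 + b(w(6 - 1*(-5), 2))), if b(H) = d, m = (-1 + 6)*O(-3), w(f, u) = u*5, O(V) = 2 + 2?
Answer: 4*I*sqrt(6) ≈ 9.798*I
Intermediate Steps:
O(V) = 4
w(f, u) = 5*u
m = 20 (m = (-1 + 6)*4 = 5*4 = 20)
d = 0 (d = 20*0 = 0)
b(H) = 0
sqrt(-24*4 + b(w(6 - 1*(-5), 2))) = sqrt(-24*4 + 0) = sqrt(-96 + 0) = sqrt(-96) = 4*I*sqrt(6)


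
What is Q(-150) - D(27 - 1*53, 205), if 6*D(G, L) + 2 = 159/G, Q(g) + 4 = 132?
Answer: 20179/156 ≈ 129.35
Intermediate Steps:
Q(g) = 128 (Q(g) = -4 + 132 = 128)
D(G, L) = -⅓ + 53/(2*G) (D(G, L) = -⅓ + (159/G)/6 = -⅓ + 53/(2*G))
Q(-150) - D(27 - 1*53, 205) = 128 - (159 - 2*(27 - 1*53))/(6*(27 - 1*53)) = 128 - (159 - 2*(27 - 53))/(6*(27 - 53)) = 128 - (159 - 2*(-26))/(6*(-26)) = 128 - (-1)*(159 + 52)/(6*26) = 128 - (-1)*211/(6*26) = 128 - 1*(-211/156) = 128 + 211/156 = 20179/156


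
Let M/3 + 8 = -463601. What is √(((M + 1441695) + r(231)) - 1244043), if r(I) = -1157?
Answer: 2*I*√298583 ≈ 1092.9*I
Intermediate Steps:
M = -1390827 (M = -24 + 3*(-463601) = -24 - 1390803 = -1390827)
√(((M + 1441695) + r(231)) - 1244043) = √(((-1390827 + 1441695) - 1157) - 1244043) = √((50868 - 1157) - 1244043) = √(49711 - 1244043) = √(-1194332) = 2*I*√298583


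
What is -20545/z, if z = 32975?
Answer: -4109/6595 ≈ -0.62305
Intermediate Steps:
-20545/z = -20545/32975 = -20545*1/32975 = -4109/6595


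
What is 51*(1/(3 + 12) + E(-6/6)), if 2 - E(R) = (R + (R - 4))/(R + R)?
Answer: -238/5 ≈ -47.600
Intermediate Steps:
E(R) = 2 - (-4 + 2*R)/(2*R) (E(R) = 2 - (R + (R - 4))/(R + R) = 2 - (R + (-4 + R))/(2*R) = 2 - (-4 + 2*R)*1/(2*R) = 2 - (-4 + 2*R)/(2*R))
51*(1/(3 + 12) + E(-6/6)) = 51*(1/(3 + 12) + (2 - 6/6)/((-6/6))) = 51*(1/15 + (2 - 6*⅙)/((-6*⅙))) = 51*(1/15 + (2 - 1)/(-1)) = 51*(1/15 - 1*1) = 51*(1/15 - 1) = 51*(-14/15) = -238/5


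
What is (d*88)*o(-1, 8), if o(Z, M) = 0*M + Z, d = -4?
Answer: 352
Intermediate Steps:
o(Z, M) = Z (o(Z, M) = 0 + Z = Z)
(d*88)*o(-1, 8) = -4*88*(-1) = -352*(-1) = 352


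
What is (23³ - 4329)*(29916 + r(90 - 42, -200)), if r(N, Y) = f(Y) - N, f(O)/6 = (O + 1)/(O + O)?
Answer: 23412878043/100 ≈ 2.3413e+8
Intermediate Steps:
f(O) = 3*(1 + O)/O (f(O) = 6*((O + 1)/(O + O)) = 6*((1 + O)/((2*O))) = 6*((1 + O)*(1/(2*O))) = 6*((1 + O)/(2*O)) = 3*(1 + O)/O)
r(N, Y) = 3 - N + 3/Y (r(N, Y) = (3 + 3/Y) - N = 3 - N + 3/Y)
(23³ - 4329)*(29916 + r(90 - 42, -200)) = (23³ - 4329)*(29916 + (3 - (90 - 42) + 3/(-200))) = (12167 - 4329)*(29916 + (3 - 1*48 + 3*(-1/200))) = 7838*(29916 + (3 - 48 - 3/200)) = 7838*(29916 - 9003/200) = 7838*(5974197/200) = 23412878043/100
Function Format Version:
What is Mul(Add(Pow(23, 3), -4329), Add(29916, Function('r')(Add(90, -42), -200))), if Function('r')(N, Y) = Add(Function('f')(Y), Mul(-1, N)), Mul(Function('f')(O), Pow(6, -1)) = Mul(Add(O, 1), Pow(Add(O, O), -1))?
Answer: Rational(23412878043, 100) ≈ 2.3413e+8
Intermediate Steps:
Function('f')(O) = Mul(3, Pow(O, -1), Add(1, O)) (Function('f')(O) = Mul(6, Mul(Add(O, 1), Pow(Add(O, O), -1))) = Mul(6, Mul(Add(1, O), Pow(Mul(2, O), -1))) = Mul(6, Mul(Add(1, O), Mul(Rational(1, 2), Pow(O, -1)))) = Mul(6, Mul(Rational(1, 2), Pow(O, -1), Add(1, O))) = Mul(3, Pow(O, -1), Add(1, O)))
Function('r')(N, Y) = Add(3, Mul(-1, N), Mul(3, Pow(Y, -1))) (Function('r')(N, Y) = Add(Add(3, Mul(3, Pow(Y, -1))), Mul(-1, N)) = Add(3, Mul(-1, N), Mul(3, Pow(Y, -1))))
Mul(Add(Pow(23, 3), -4329), Add(29916, Function('r')(Add(90, -42), -200))) = Mul(Add(Pow(23, 3), -4329), Add(29916, Add(3, Mul(-1, Add(90, -42)), Mul(3, Pow(-200, -1))))) = Mul(Add(12167, -4329), Add(29916, Add(3, Mul(-1, 48), Mul(3, Rational(-1, 200))))) = Mul(7838, Add(29916, Add(3, -48, Rational(-3, 200)))) = Mul(7838, Add(29916, Rational(-9003, 200))) = Mul(7838, Rational(5974197, 200)) = Rational(23412878043, 100)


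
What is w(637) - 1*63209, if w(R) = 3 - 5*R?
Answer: -66391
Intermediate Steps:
w(637) - 1*63209 = (3 - 5*637) - 1*63209 = (3 - 3185) - 63209 = -3182 - 63209 = -66391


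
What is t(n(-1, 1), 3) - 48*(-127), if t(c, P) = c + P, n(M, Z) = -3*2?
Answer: 6093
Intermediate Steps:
n(M, Z) = -6
t(c, P) = P + c
t(n(-1, 1), 3) - 48*(-127) = (3 - 6) - 48*(-127) = -3 + 6096 = 6093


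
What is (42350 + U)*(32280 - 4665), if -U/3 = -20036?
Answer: 2829377670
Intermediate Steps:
U = 60108 (U = -3*(-20036) = 60108)
(42350 + U)*(32280 - 4665) = (42350 + 60108)*(32280 - 4665) = 102458*27615 = 2829377670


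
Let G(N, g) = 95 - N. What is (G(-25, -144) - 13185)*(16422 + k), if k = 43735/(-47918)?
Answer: -790799989305/3686 ≈ -2.1454e+8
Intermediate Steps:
k = -43735/47918 (k = 43735*(-1/47918) = -43735/47918 ≈ -0.91271)
(G(-25, -144) - 13185)*(16422 + k) = ((95 - 1*(-25)) - 13185)*(16422 - 43735/47918) = ((95 + 25) - 13185)*(786865661/47918) = (120 - 13185)*(786865661/47918) = -13065*786865661/47918 = -790799989305/3686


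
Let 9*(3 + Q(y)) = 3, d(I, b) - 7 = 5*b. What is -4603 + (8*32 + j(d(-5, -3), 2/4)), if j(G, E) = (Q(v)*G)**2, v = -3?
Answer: -35027/9 ≈ -3891.9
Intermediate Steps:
d(I, b) = 7 + 5*b
Q(y) = -8/3 (Q(y) = -3 + (1/9)*3 = -3 + 1/3 = -8/3)
j(G, E) = 64*G**2/9 (j(G, E) = (-8*G/3)**2 = 64*G**2/9)
-4603 + (8*32 + j(d(-5, -3), 2/4)) = -4603 + (8*32 + 64*(7 + 5*(-3))**2/9) = -4603 + (256 + 64*(7 - 15)**2/9) = -4603 + (256 + (64/9)*(-8)**2) = -4603 + (256 + (64/9)*64) = -4603 + (256 + 4096/9) = -4603 + 6400/9 = -35027/9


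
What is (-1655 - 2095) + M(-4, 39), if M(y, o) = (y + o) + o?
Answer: -3676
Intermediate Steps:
M(y, o) = y + 2*o (M(y, o) = (o + y) + o = y + 2*o)
(-1655 - 2095) + M(-4, 39) = (-1655 - 2095) + (-4 + 2*39) = -3750 + (-4 + 78) = -3750 + 74 = -3676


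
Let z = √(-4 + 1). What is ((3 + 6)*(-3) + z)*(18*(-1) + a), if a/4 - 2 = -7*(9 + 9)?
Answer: 13878 - 514*I*√3 ≈ 13878.0 - 890.27*I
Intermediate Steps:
z = I*√3 (z = √(-3) = I*√3 ≈ 1.732*I)
a = -496 (a = 8 + 4*(-7*(9 + 9)) = 8 + 4*(-7*18) = 8 + 4*(-126) = 8 - 504 = -496)
((3 + 6)*(-3) + z)*(18*(-1) + a) = ((3 + 6)*(-3) + I*√3)*(18*(-1) - 496) = (9*(-3) + I*√3)*(-18 - 496) = (-27 + I*√3)*(-514) = 13878 - 514*I*√3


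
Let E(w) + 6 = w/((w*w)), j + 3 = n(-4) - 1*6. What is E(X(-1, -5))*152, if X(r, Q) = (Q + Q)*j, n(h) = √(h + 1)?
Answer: -31863/35 + 19*I*√3/105 ≈ -910.37 + 0.31342*I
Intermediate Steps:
n(h) = √(1 + h)
j = -9 + I*√3 (j = -3 + (√(1 - 4) - 1*6) = -3 + (√(-3) - 6) = -3 + (I*√3 - 6) = -3 + (-6 + I*√3) = -9 + I*√3 ≈ -9.0 + 1.732*I)
X(r, Q) = 2*Q*(-9 + I*√3) (X(r, Q) = (Q + Q)*(-9 + I*√3) = (2*Q)*(-9 + I*√3) = 2*Q*(-9 + I*√3))
E(w) = -6 + 1/w (E(w) = -6 + w/((w*w)) = -6 + w/(w²) = -6 + w/w² = -6 + 1/w)
E(X(-1, -5))*152 = (-6 + 1/(2*(-5)*(-9 + I*√3)))*152 = (-6 + 1/(90 - 10*I*√3))*152 = -912 + 152/(90 - 10*I*√3)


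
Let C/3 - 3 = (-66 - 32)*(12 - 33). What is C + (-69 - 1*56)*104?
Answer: -6817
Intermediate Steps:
C = 6183 (C = 9 + 3*((-66 - 32)*(12 - 33)) = 9 + 3*(-98*(-21)) = 9 + 3*2058 = 9 + 6174 = 6183)
C + (-69 - 1*56)*104 = 6183 + (-69 - 1*56)*104 = 6183 + (-69 - 56)*104 = 6183 - 125*104 = 6183 - 13000 = -6817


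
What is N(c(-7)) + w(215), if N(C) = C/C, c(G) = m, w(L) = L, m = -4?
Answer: 216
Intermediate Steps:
c(G) = -4
N(C) = 1
N(c(-7)) + w(215) = 1 + 215 = 216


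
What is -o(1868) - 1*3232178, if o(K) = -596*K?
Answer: -2118850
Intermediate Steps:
-o(1868) - 1*3232178 = -(-596)*1868 - 1*3232178 = -1*(-1113328) - 3232178 = 1113328 - 3232178 = -2118850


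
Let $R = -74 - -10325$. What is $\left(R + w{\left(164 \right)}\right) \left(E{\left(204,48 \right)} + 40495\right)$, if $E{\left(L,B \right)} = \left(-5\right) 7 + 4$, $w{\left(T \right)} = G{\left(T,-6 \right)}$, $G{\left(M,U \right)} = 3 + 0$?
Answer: $414917856$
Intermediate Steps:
$G{\left(M,U \right)} = 3$
$R = 10251$ ($R = -74 + 10325 = 10251$)
$w{\left(T \right)} = 3$
$E{\left(L,B \right)} = -31$ ($E{\left(L,B \right)} = -35 + 4 = -31$)
$\left(R + w{\left(164 \right)}\right) \left(E{\left(204,48 \right)} + 40495\right) = \left(10251 + 3\right) \left(-31 + 40495\right) = 10254 \cdot 40464 = 414917856$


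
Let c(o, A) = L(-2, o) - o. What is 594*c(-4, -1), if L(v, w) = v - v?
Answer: 2376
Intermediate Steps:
L(v, w) = 0
c(o, A) = -o (c(o, A) = 0 - o = -o)
594*c(-4, -1) = 594*(-1*(-4)) = 594*4 = 2376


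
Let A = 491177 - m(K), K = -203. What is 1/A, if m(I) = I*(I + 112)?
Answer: 1/472704 ≈ 2.1155e-6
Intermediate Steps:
m(I) = I*(112 + I)
A = 472704 (A = 491177 - (-203)*(112 - 203) = 491177 - (-203)*(-91) = 491177 - 1*18473 = 491177 - 18473 = 472704)
1/A = 1/472704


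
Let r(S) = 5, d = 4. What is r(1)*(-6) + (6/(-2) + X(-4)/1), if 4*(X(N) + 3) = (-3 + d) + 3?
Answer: -35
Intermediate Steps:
X(N) = -2 (X(N) = -3 + ((-3 + 4) + 3)/4 = -3 + (1 + 3)/4 = -3 + (¼)*4 = -3 + 1 = -2)
r(1)*(-6) + (6/(-2) + X(-4)/1) = 5*(-6) + (6/(-2) - 2/1) = -30 + (6*(-½) - 2*1) = -30 + (-3 - 2) = -30 - 5 = -35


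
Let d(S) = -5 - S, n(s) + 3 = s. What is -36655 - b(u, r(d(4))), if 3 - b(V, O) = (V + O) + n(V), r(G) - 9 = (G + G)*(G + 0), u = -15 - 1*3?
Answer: -36526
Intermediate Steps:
n(s) = -3 + s
u = -18 (u = -15 - 3 = -18)
r(G) = 9 + 2*G**2 (r(G) = 9 + (G + G)*(G + 0) = 9 + (2*G)*G = 9 + 2*G**2)
b(V, O) = 6 - O - 2*V (b(V, O) = 3 - ((V + O) + (-3 + V)) = 3 - ((O + V) + (-3 + V)) = 3 - (-3 + O + 2*V) = 3 + (3 - O - 2*V) = 6 - O - 2*V)
-36655 - b(u, r(d(4))) = -36655 - (6 - (9 + 2*(-5 - 1*4)**2) - 2*(-18)) = -36655 - (6 - (9 + 2*(-5 - 4)**2) + 36) = -36655 - (6 - (9 + 2*(-9)**2) + 36) = -36655 - (6 - (9 + 2*81) + 36) = -36655 - (6 - (9 + 162) + 36) = -36655 - (6 - 1*171 + 36) = -36655 - (6 - 171 + 36) = -36655 - 1*(-129) = -36655 + 129 = -36526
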